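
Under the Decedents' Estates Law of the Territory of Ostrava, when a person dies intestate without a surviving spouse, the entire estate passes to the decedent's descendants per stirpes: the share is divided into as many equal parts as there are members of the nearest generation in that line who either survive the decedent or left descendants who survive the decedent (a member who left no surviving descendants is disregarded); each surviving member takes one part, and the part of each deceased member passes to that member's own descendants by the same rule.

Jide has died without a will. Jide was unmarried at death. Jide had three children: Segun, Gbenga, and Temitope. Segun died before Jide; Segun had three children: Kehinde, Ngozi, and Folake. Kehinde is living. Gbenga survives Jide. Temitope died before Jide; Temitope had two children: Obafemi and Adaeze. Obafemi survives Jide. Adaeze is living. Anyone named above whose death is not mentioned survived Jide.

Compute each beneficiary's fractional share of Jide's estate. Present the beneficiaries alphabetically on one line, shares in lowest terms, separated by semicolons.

There is no surviving spouse, so the entire estate passes to Jide's descendants per stirpes.
The estate is divided into 3 equal shares of 1/3 among Segun, Gbenga, Temitope.
Segun predeceased; the 1/3 allotted to Segun's branch passes to Segun's issue by representation.
The 1/3 is divided into 3 equal shares of 1/9 among Kehinde, Ngozi, Folake.
Kehinde is living and takes 1/9.
Ngozi is living and takes 1/9.
Folake is living and takes 1/9.
Gbenga is living and takes 1/3.
Temitope predeceased; the 1/3 allotted to Temitope's branch passes to Temitope's issue by representation.
The 1/3 is divided into 2 equal shares of 1/6 among Obafemi, Adaeze.
Obafemi is living and takes 1/6.
Adaeze is living and takes 1/6.

Adaeze 1/6; Folake 1/9; Gbenga 1/3; Kehinde 1/9; Ngozi 1/9; Obafemi 1/6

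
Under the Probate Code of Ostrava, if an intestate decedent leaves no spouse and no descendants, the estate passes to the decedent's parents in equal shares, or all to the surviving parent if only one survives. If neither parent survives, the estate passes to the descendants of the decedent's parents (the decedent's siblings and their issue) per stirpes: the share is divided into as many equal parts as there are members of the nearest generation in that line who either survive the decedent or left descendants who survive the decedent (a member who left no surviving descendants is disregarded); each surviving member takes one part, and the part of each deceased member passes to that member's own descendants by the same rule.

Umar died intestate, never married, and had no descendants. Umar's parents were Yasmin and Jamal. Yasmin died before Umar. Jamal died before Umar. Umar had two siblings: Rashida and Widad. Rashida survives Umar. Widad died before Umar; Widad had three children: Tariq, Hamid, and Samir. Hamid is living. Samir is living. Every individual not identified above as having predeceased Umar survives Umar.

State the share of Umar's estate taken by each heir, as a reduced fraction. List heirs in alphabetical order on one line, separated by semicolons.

Neither parent survives and there are no descendants, so the estate passes to Umar's siblings and their issue per stirpes.
The estate is divided into 2 equal shares of 1/2 among Rashida, Widad.
Rashida is living and takes 1/2.
Widad predeceased; the 1/2 allotted to Widad's branch passes to Widad's issue by representation.
The 1/2 is divided into 3 equal shares of 1/6 among Tariq, Hamid, Samir.
Tariq is living and takes 1/6.
Hamid is living and takes 1/6.
Samir is living and takes 1/6.

Hamid 1/6; Rashida 1/2; Samir 1/6; Tariq 1/6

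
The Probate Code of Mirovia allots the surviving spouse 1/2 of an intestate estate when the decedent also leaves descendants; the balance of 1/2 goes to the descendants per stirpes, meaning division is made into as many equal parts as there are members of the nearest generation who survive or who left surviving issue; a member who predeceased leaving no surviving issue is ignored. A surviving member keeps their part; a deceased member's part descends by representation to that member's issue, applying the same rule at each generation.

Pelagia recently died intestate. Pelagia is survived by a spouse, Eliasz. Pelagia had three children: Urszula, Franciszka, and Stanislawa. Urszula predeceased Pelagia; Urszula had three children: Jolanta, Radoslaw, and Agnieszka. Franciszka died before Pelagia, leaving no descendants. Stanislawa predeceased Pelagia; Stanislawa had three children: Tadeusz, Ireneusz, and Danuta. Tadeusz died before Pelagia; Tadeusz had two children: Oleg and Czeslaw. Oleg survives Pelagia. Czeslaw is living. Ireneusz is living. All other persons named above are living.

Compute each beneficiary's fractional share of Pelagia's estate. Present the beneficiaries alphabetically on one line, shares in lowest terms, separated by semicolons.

Eliasz, as surviving spouse, takes 1/2.
The remaining 1/2 passes to Pelagia's descendants per stirpes.
Franciszka left no surviving issue, so that branch lapses and is disregarded.
The 1/2 is divided into 2 equal shares of 1/4 among Urszula, Stanislawa.
Urszula predeceased; the 1/4 allotted to Urszula's branch passes to Urszula's issue by representation.
The 1/4 is divided into 3 equal shares of 1/12 among Jolanta, Radoslaw, Agnieszka.
Jolanta is living and takes 1/12.
Radoslaw is living and takes 1/12.
Agnieszka is living and takes 1/12.
Stanislawa predeceased; the 1/4 allotted to Stanislawa's branch passes to Stanislawa's issue by representation.
The 1/4 is divided into 3 equal shares of 1/12 among Tadeusz, Ireneusz, Danuta.
Tadeusz predeceased; the 1/12 allotted to Tadeusz's branch passes to Tadeusz's issue by representation.
The 1/12 is divided into 2 equal shares of 1/24 among Oleg, Czeslaw.
Oleg is living and takes 1/24.
Czeslaw is living and takes 1/24.
Ireneusz is living and takes 1/12.
Danuta is living and takes 1/12.

Agnieszka 1/12; Czeslaw 1/24; Danuta 1/12; Eliasz 1/2; Ireneusz 1/12; Jolanta 1/12; Oleg 1/24; Radoslaw 1/12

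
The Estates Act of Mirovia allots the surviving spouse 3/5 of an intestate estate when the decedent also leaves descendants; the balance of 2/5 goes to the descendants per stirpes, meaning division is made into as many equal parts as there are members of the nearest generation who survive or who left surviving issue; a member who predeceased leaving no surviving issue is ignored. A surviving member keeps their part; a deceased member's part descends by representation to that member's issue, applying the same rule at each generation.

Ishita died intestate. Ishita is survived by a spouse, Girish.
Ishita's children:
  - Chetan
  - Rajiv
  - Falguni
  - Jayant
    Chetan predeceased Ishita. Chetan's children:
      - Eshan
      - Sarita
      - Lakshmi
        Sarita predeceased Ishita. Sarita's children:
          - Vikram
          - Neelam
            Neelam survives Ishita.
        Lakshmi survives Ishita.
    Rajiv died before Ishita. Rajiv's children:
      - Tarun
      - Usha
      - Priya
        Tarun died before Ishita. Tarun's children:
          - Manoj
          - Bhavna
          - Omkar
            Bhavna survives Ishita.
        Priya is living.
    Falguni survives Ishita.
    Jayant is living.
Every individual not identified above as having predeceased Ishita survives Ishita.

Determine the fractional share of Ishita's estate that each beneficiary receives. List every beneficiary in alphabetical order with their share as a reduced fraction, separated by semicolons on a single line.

Bhavna 1/90; Eshan 1/30; Falguni 1/10; Girish 3/5; Jayant 1/10; Lakshmi 1/30; Manoj 1/90; Neelam 1/60; Omkar 1/90; Priya 1/30; Usha 1/30; Vikram 1/60

Girish, as surviving spouse, takes 3/5.
The remaining 2/5 passes to Ishita's descendants per stirpes.
The 2/5 is divided into 4 equal shares of 1/10 among Chetan, Rajiv, Falguni, Jayant.
Chetan predeceased; the 1/10 allotted to Chetan's branch passes to Chetan's issue by representation.
The 1/10 is divided into 3 equal shares of 1/30 among Eshan, Sarita, Lakshmi.
Eshan is living and takes 1/30.
Sarita predeceased; the 1/30 allotted to Sarita's branch passes to Sarita's issue by representation.
The 1/30 is divided into 2 equal shares of 1/60 among Vikram, Neelam.
Vikram is living and takes 1/60.
Neelam is living and takes 1/60.
Lakshmi is living and takes 1/30.
Rajiv predeceased; the 1/10 allotted to Rajiv's branch passes to Rajiv's issue by representation.
The 1/10 is divided into 3 equal shares of 1/30 among Tarun, Usha, Priya.
Tarun predeceased; the 1/30 allotted to Tarun's branch passes to Tarun's issue by representation.
The 1/30 is divided into 3 equal shares of 1/90 among Manoj, Bhavna, Omkar.
Manoj is living and takes 1/90.
Bhavna is living and takes 1/90.
Omkar is living and takes 1/90.
Usha is living and takes 1/30.
Priya is living and takes 1/30.
Falguni is living and takes 1/10.
Jayant is living and takes 1/10.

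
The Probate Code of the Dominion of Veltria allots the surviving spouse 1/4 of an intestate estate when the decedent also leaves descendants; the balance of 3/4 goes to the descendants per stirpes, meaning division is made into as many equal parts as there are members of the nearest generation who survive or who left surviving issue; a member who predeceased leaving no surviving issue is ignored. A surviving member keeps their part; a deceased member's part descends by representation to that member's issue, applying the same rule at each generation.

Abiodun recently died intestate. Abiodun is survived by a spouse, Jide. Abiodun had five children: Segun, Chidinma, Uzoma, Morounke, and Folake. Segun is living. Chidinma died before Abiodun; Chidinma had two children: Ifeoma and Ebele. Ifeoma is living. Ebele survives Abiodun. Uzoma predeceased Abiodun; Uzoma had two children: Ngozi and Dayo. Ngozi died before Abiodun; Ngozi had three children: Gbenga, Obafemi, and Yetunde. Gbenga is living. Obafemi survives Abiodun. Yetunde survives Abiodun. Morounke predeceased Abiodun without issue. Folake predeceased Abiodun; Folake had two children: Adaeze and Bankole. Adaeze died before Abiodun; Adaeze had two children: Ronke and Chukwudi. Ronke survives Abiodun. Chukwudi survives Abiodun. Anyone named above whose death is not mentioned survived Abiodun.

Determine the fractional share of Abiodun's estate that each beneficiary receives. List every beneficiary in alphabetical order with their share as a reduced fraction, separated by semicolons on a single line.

Jide, as surviving spouse, takes 1/4.
The remaining 3/4 passes to Abiodun's descendants per stirpes.
Morounke left no surviving issue, so that branch lapses and is disregarded.
The 3/4 is divided into 4 equal shares of 3/16 among Segun, Chidinma, Uzoma, Folake.
Segun is living and takes 3/16.
Chidinma predeceased; the 3/16 allotted to Chidinma's branch passes to Chidinma's issue by representation.
The 3/16 is divided into 2 equal shares of 3/32 among Ifeoma, Ebele.
Ifeoma is living and takes 3/32.
Ebele is living and takes 3/32.
Uzoma predeceased; the 3/16 allotted to Uzoma's branch passes to Uzoma's issue by representation.
The 3/16 is divided into 2 equal shares of 3/32 among Ngozi, Dayo.
Ngozi predeceased; the 3/32 allotted to Ngozi's branch passes to Ngozi's issue by representation.
The 3/32 is divided into 3 equal shares of 1/32 among Gbenga, Obafemi, Yetunde.
Gbenga is living and takes 1/32.
Obafemi is living and takes 1/32.
Yetunde is living and takes 1/32.
Dayo is living and takes 3/32.
Folake predeceased; the 3/16 allotted to Folake's branch passes to Folake's issue by representation.
The 3/16 is divided into 2 equal shares of 3/32 among Adaeze, Bankole.
Adaeze predeceased; the 3/32 allotted to Adaeze's branch passes to Adaeze's issue by representation.
The 3/32 is divided into 2 equal shares of 3/64 among Ronke, Chukwudi.
Ronke is living and takes 3/64.
Chukwudi is living and takes 3/64.
Bankole is living and takes 3/32.

Bankole 3/32; Chukwudi 3/64; Dayo 3/32; Ebele 3/32; Gbenga 1/32; Ifeoma 3/32; Jide 1/4; Obafemi 1/32; Ronke 3/64; Segun 3/16; Yetunde 1/32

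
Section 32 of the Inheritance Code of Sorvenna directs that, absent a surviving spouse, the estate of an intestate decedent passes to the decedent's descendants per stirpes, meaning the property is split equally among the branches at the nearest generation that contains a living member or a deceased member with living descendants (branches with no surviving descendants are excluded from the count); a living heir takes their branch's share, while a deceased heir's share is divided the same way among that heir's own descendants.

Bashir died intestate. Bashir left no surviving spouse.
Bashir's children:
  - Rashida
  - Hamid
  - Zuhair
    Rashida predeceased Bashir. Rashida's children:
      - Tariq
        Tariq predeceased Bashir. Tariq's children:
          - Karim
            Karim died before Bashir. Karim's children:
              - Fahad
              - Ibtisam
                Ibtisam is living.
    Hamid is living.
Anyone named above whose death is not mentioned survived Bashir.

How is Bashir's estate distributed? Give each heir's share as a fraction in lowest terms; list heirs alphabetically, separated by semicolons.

There is no surviving spouse, so the entire estate passes to Bashir's descendants per stirpes.
The estate is divided into 3 equal shares of 1/3 among Rashida, Hamid, Zuhair.
Rashida predeceased; the 1/3 allotted to Rashida's branch passes to Rashida's issue by representation.
Tariq's line is the sole branch at this level, so the full 1/3 passes to Tariq's issue by representation.
Karim's line is the sole branch at this level, so the full 1/3 passes to Karim's issue by representation.
The 1/3 is divided into 2 equal shares of 1/6 among Fahad, Ibtisam.
Fahad is living and takes 1/6.
Ibtisam is living and takes 1/6.
Hamid is living and takes 1/3.
Zuhair is living and takes 1/3.

Fahad 1/6; Hamid 1/3; Ibtisam 1/6; Zuhair 1/3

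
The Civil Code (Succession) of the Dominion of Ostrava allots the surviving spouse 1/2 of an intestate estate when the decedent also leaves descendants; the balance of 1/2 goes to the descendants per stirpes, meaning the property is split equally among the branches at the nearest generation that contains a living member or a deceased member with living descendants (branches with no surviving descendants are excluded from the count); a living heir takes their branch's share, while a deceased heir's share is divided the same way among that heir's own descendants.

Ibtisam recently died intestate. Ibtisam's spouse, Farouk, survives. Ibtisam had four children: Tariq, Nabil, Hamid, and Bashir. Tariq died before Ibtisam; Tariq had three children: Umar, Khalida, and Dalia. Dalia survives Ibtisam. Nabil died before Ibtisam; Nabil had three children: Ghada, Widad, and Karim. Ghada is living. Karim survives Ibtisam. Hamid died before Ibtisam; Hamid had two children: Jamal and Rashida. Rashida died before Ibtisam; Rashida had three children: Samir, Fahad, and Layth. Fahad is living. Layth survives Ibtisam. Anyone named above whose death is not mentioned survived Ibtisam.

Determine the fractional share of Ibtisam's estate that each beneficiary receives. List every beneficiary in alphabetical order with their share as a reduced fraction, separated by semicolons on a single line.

Bashir 1/8; Dalia 1/24; Fahad 1/48; Farouk 1/2; Ghada 1/24; Jamal 1/16; Karim 1/24; Khalida 1/24; Layth 1/48; Samir 1/48; Umar 1/24; Widad 1/24

Farouk, as surviving spouse, takes 1/2.
The remaining 1/2 passes to Ibtisam's descendants per stirpes.
The 1/2 is divided into 4 equal shares of 1/8 among Tariq, Nabil, Hamid, Bashir.
Tariq predeceased; the 1/8 allotted to Tariq's branch passes to Tariq's issue by representation.
The 1/8 is divided into 3 equal shares of 1/24 among Umar, Khalida, Dalia.
Umar is living and takes 1/24.
Khalida is living and takes 1/24.
Dalia is living and takes 1/24.
Nabil predeceased; the 1/8 allotted to Nabil's branch passes to Nabil's issue by representation.
The 1/8 is divided into 3 equal shares of 1/24 among Ghada, Widad, Karim.
Ghada is living and takes 1/24.
Widad is living and takes 1/24.
Karim is living and takes 1/24.
Hamid predeceased; the 1/8 allotted to Hamid's branch passes to Hamid's issue by representation.
The 1/8 is divided into 2 equal shares of 1/16 among Jamal, Rashida.
Jamal is living and takes 1/16.
Rashida predeceased; the 1/16 allotted to Rashida's branch passes to Rashida's issue by representation.
The 1/16 is divided into 3 equal shares of 1/48 among Samir, Fahad, Layth.
Samir is living and takes 1/48.
Fahad is living and takes 1/48.
Layth is living and takes 1/48.
Bashir is living and takes 1/8.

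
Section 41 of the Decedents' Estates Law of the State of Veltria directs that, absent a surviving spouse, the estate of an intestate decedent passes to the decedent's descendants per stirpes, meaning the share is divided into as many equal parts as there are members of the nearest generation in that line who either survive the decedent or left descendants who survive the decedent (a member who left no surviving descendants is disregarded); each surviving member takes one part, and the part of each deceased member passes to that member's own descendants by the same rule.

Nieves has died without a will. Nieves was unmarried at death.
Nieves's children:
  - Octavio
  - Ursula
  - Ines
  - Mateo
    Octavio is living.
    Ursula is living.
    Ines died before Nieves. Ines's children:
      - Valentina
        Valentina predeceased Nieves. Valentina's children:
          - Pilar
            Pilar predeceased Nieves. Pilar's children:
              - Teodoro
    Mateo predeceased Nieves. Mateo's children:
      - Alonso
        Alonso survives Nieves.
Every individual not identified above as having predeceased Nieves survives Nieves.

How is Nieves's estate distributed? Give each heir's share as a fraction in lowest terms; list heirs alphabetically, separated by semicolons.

Alonso 1/4; Octavio 1/4; Teodoro 1/4; Ursula 1/4

There is no surviving spouse, so the entire estate passes to Nieves's descendants per stirpes.
The estate is divided into 4 equal shares of 1/4 among Octavio, Ursula, Ines, Mateo.
Octavio is living and takes 1/4.
Ursula is living and takes 1/4.
Ines predeceased; the 1/4 allotted to Ines's branch passes to Ines's issue by representation.
Valentina's line is the sole branch at this level, so the full 1/4 passes to Valentina's issue by representation.
Pilar's line is the sole branch at this level, so the full 1/4 passes to Pilar's issue by representation.
Teodoro is the sole taker at this level and receives the full 1/4.
Mateo predeceased; the 1/4 allotted to Mateo's branch passes to Mateo's issue by representation.
Alonso is the sole taker at this level and receives the full 1/4.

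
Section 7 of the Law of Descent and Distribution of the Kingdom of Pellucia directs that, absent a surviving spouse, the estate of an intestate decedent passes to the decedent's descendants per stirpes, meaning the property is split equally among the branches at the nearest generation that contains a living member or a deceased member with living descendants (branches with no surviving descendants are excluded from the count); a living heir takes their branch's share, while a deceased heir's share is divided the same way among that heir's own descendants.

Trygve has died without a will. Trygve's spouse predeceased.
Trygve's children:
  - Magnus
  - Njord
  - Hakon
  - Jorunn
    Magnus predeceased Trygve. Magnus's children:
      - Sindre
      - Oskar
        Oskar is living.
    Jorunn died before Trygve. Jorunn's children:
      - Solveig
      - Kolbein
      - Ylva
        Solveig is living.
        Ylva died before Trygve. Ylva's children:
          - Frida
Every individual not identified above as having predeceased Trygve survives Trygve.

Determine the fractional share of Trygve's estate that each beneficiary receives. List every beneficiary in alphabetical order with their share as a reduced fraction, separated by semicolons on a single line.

There is no surviving spouse, so the entire estate passes to Trygve's descendants per stirpes.
The estate is divided into 4 equal shares of 1/4 among Magnus, Njord, Hakon, Jorunn.
Magnus predeceased; the 1/4 allotted to Magnus's branch passes to Magnus's issue by representation.
The 1/4 is divided into 2 equal shares of 1/8 among Sindre, Oskar.
Sindre is living and takes 1/8.
Oskar is living and takes 1/8.
Njord is living and takes 1/4.
Hakon is living and takes 1/4.
Jorunn predeceased; the 1/4 allotted to Jorunn's branch passes to Jorunn's issue by representation.
The 1/4 is divided into 3 equal shares of 1/12 among Solveig, Kolbein, Ylva.
Solveig is living and takes 1/12.
Kolbein is living and takes 1/12.
Ylva predeceased; the 1/12 allotted to Ylva's branch passes to Ylva's issue by representation.
Frida is the sole taker at this level and receives the full 1/12.

Frida 1/12; Hakon 1/4; Kolbein 1/12; Njord 1/4; Oskar 1/8; Sindre 1/8; Solveig 1/12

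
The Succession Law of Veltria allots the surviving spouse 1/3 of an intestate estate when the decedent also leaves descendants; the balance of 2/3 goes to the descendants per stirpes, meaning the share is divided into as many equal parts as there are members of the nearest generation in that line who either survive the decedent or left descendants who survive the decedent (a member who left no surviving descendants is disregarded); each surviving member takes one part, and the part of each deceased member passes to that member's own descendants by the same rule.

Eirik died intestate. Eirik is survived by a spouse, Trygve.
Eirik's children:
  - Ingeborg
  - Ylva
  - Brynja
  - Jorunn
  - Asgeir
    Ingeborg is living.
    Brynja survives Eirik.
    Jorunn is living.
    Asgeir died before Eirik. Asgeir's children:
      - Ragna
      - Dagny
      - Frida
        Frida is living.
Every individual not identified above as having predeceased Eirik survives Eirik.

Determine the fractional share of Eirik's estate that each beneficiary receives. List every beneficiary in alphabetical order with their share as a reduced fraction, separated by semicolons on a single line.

Brynja 2/15; Dagny 2/45; Frida 2/45; Ingeborg 2/15; Jorunn 2/15; Ragna 2/45; Trygve 1/3; Ylva 2/15

Trygve, as surviving spouse, takes 1/3.
The remaining 2/3 passes to Eirik's descendants per stirpes.
The 2/3 is divided into 5 equal shares of 2/15 among Ingeborg, Ylva, Brynja, Jorunn, Asgeir.
Ingeborg is living and takes 2/15.
Ylva is living and takes 2/15.
Brynja is living and takes 2/15.
Jorunn is living and takes 2/15.
Asgeir predeceased; the 2/15 allotted to Asgeir's branch passes to Asgeir's issue by representation.
The 2/15 is divided into 3 equal shares of 2/45 among Ragna, Dagny, Frida.
Ragna is living and takes 2/45.
Dagny is living and takes 2/45.
Frida is living and takes 2/45.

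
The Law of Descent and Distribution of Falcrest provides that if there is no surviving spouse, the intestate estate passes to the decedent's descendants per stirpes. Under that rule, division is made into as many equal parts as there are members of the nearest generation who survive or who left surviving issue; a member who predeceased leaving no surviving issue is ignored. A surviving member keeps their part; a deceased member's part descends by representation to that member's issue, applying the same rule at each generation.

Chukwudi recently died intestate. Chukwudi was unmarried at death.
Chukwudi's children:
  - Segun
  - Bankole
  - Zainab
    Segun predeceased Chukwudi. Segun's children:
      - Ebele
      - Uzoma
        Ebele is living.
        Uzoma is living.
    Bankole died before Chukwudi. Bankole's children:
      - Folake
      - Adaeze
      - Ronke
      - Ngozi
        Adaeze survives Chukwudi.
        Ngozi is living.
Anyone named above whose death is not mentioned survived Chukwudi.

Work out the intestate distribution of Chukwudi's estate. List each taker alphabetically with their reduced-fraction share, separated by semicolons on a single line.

There is no surviving spouse, so the entire estate passes to Chukwudi's descendants per stirpes.
The estate is divided into 3 equal shares of 1/3 among Segun, Bankole, Zainab.
Segun predeceased; the 1/3 allotted to Segun's branch passes to Segun's issue by representation.
The 1/3 is divided into 2 equal shares of 1/6 among Ebele, Uzoma.
Ebele is living and takes 1/6.
Uzoma is living and takes 1/6.
Bankole predeceased; the 1/3 allotted to Bankole's branch passes to Bankole's issue by representation.
The 1/3 is divided into 4 equal shares of 1/12 among Folake, Adaeze, Ronke, Ngozi.
Folake is living and takes 1/12.
Adaeze is living and takes 1/12.
Ronke is living and takes 1/12.
Ngozi is living and takes 1/12.
Zainab is living and takes 1/3.

Adaeze 1/12; Ebele 1/6; Folake 1/12; Ngozi 1/12; Ronke 1/12; Uzoma 1/6; Zainab 1/3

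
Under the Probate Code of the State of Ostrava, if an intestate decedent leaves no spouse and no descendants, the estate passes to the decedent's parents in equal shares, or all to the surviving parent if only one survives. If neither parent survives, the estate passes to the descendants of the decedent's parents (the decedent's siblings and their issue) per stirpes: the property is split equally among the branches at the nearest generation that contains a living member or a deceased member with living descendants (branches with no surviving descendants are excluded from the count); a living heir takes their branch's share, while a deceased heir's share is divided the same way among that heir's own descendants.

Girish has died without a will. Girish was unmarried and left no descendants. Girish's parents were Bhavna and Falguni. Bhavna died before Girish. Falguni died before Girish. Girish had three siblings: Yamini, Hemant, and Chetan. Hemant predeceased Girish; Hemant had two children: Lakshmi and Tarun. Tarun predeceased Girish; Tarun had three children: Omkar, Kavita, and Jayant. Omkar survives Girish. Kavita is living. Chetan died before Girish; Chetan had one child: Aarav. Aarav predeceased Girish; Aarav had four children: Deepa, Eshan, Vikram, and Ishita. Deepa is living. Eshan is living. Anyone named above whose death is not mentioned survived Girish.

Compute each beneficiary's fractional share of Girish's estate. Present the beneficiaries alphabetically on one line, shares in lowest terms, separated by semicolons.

Deepa 1/12; Eshan 1/12; Ishita 1/12; Jayant 1/18; Kavita 1/18; Lakshmi 1/6; Omkar 1/18; Vikram 1/12; Yamini 1/3

Neither parent survives and there are no descendants, so the estate passes to Girish's siblings and their issue per stirpes.
The estate is divided into 3 equal shares of 1/3 among Yamini, Hemant, Chetan.
Yamini is living and takes 1/3.
Hemant predeceased; the 1/3 allotted to Hemant's branch passes to Hemant's issue by representation.
The 1/3 is divided into 2 equal shares of 1/6 among Lakshmi, Tarun.
Lakshmi is living and takes 1/6.
Tarun predeceased; the 1/6 allotted to Tarun's branch passes to Tarun's issue by representation.
The 1/6 is divided into 3 equal shares of 1/18 among Omkar, Kavita, Jayant.
Omkar is living and takes 1/18.
Kavita is living and takes 1/18.
Jayant is living and takes 1/18.
Chetan predeceased; the 1/3 allotted to Chetan's branch passes to Chetan's issue by representation.
Aarav's line is the sole branch at this level, so the full 1/3 passes to Aarav's issue by representation.
The 1/3 is divided into 4 equal shares of 1/12 among Deepa, Eshan, Vikram, Ishita.
Deepa is living and takes 1/12.
Eshan is living and takes 1/12.
Vikram is living and takes 1/12.
Ishita is living and takes 1/12.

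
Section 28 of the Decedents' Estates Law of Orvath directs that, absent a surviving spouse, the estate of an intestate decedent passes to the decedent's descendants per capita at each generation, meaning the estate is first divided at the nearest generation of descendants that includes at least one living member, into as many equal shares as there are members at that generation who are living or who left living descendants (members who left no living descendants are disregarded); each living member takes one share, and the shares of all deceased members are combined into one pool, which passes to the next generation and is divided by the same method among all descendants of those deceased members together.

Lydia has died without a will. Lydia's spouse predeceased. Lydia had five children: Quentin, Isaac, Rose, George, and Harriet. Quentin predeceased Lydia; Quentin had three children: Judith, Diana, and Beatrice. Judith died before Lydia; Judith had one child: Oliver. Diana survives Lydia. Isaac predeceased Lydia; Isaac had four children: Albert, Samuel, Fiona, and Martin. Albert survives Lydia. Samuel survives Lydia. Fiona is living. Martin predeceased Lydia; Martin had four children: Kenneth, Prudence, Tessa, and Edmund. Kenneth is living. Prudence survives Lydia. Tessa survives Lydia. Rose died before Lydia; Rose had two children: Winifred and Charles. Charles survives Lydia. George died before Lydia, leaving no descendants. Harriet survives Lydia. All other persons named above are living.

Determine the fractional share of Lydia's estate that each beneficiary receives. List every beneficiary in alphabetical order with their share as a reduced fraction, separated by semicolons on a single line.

Albert 1/12; Beatrice 1/12; Charles 1/12; Diana 1/12; Edmund 1/30; Fiona 1/12; Harriet 1/4; Kenneth 1/30; Oliver 1/30; Prudence 1/30; Samuel 1/12; Tessa 1/30; Winifred 1/12

There is no surviving spouse, so the entire estate passes to Lydia's descendants per capita at each generation.
At generation 1 (Quentin, Isaac, Rose, Harriet) there are 4 shares of (1)/4 = 1/4 each.
Living: Harriet — each takes 1/4.
Deceased: Quentin, Isaac, and Rose. Their combined 3/4 is pooled and carried to generation 2.
At generation 2 (Judith, Diana, Beatrice, Albert, Samuel, Fiona, Martin, Winifred, Charles) there are 9 shares of (3/4)/9 = 1/12 each.
Living: Diana, Beatrice, Albert, Samuel, Fiona, Winifred, and Charles — each takes 1/12.
Deceased: Judith and Martin. Their combined 1/6 is pooled and carried to generation 3.
At generation 3 (Oliver, Kenneth, Prudence, Tessa, Edmund) there are 5 shares of (1/6)/5 = 1/30 each.
Living: Oliver, Kenneth, Prudence, Tessa, and Edmund — each takes 1/30.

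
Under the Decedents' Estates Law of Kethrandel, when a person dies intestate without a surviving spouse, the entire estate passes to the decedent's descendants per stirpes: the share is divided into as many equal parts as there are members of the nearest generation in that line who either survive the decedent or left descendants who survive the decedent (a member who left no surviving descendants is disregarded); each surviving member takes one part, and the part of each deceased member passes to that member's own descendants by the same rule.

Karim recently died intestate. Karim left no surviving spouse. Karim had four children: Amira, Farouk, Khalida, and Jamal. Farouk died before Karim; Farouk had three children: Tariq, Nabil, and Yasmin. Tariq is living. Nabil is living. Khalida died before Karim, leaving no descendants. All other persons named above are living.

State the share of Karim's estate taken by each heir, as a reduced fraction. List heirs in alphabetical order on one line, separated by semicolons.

There is no surviving spouse, so the entire estate passes to Karim's descendants per stirpes.
Khalida left no surviving issue, so that branch lapses and is disregarded.
The estate is divided into 3 equal shares of 1/3 among Amira, Farouk, Jamal.
Amira is living and takes 1/3.
Farouk predeceased; the 1/3 allotted to Farouk's branch passes to Farouk's issue by representation.
The 1/3 is divided into 3 equal shares of 1/9 among Tariq, Nabil, Yasmin.
Tariq is living and takes 1/9.
Nabil is living and takes 1/9.
Yasmin is living and takes 1/9.
Jamal is living and takes 1/3.

Amira 1/3; Jamal 1/3; Nabil 1/9; Tariq 1/9; Yasmin 1/9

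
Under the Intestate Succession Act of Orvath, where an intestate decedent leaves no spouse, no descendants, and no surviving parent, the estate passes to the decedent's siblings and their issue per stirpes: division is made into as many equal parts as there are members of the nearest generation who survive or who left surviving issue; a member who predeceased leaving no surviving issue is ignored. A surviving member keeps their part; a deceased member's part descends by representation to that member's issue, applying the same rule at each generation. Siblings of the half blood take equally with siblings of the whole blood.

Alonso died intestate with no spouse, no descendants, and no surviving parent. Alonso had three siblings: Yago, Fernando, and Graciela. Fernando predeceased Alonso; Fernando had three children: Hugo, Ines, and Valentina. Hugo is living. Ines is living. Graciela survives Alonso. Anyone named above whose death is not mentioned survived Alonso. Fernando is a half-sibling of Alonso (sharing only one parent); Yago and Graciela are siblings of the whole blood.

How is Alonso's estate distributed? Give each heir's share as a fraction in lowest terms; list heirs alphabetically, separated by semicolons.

No spouse, descendants, or parent survives, so the estate passes to Alonso's siblings per stirpes.
Half-blood and whole-blood siblings take equally under the stated rule.
The estate is divided into 3 equal shares of 1/3 among Yago, Fernando, Graciela.
Yago is living and takes 1/3.
Fernando predeceased; the 1/3 allotted to Fernando's branch passes to Fernando's issue by representation.
The 1/3 is divided into 3 equal shares of 1/9 among Hugo, Ines, Valentina.
Hugo is living and takes 1/9.
Ines is living and takes 1/9.
Valentina is living and takes 1/9.
Graciela is living and takes 1/3.

Graciela 1/3; Hugo 1/9; Ines 1/9; Valentina 1/9; Yago 1/3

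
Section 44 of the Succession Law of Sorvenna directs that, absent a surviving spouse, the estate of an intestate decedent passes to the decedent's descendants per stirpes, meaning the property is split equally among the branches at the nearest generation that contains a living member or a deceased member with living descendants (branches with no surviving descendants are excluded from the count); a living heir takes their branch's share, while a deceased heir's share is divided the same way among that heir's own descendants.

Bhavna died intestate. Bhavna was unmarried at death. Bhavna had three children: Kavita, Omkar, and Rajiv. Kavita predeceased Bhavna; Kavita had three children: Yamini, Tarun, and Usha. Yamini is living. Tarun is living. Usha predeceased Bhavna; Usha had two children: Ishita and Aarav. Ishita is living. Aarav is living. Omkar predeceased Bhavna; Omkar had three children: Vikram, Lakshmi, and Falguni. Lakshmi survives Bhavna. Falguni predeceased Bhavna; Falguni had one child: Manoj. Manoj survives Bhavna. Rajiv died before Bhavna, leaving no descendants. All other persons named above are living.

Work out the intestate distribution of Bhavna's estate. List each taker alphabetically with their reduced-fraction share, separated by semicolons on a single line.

Aarav 1/12; Ishita 1/12; Lakshmi 1/6; Manoj 1/6; Tarun 1/6; Vikram 1/6; Yamini 1/6

There is no surviving spouse, so the entire estate passes to Bhavna's descendants per stirpes.
Rajiv left no surviving issue, so that branch lapses and is disregarded.
The estate is divided into 2 equal shares of 1/2 among Kavita, Omkar.
Kavita predeceased; the 1/2 allotted to Kavita's branch passes to Kavita's issue by representation.
The 1/2 is divided into 3 equal shares of 1/6 among Yamini, Tarun, Usha.
Yamini is living and takes 1/6.
Tarun is living and takes 1/6.
Usha predeceased; the 1/6 allotted to Usha's branch passes to Usha's issue by representation.
The 1/6 is divided into 2 equal shares of 1/12 among Ishita, Aarav.
Ishita is living and takes 1/12.
Aarav is living and takes 1/12.
Omkar predeceased; the 1/2 allotted to Omkar's branch passes to Omkar's issue by representation.
The 1/2 is divided into 3 equal shares of 1/6 among Vikram, Lakshmi, Falguni.
Vikram is living and takes 1/6.
Lakshmi is living and takes 1/6.
Falguni predeceased; the 1/6 allotted to Falguni's branch passes to Falguni's issue by representation.
Manoj is the sole taker at this level and receives the full 1/6.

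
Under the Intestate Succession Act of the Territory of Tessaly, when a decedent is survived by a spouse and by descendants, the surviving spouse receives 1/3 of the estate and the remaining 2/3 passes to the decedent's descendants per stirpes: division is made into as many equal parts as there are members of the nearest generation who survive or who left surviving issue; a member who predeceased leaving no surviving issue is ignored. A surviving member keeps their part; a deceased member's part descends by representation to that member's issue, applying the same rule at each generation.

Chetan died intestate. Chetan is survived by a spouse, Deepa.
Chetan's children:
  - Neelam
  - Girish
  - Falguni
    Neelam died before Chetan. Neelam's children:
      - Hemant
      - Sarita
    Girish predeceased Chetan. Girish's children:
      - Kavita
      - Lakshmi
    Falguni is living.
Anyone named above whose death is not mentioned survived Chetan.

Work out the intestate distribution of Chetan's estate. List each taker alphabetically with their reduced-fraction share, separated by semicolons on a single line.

Deepa, as surviving spouse, takes 1/3.
The remaining 2/3 passes to Chetan's descendants per stirpes.
The 2/3 is divided into 3 equal shares of 2/9 among Neelam, Girish, Falguni.
Neelam predeceased; the 2/9 allotted to Neelam's branch passes to Neelam's issue by representation.
The 2/9 is divided into 2 equal shares of 1/9 among Hemant, Sarita.
Hemant is living and takes 1/9.
Sarita is living and takes 1/9.
Girish predeceased; the 2/9 allotted to Girish's branch passes to Girish's issue by representation.
The 2/9 is divided into 2 equal shares of 1/9 among Kavita, Lakshmi.
Kavita is living and takes 1/9.
Lakshmi is living and takes 1/9.
Falguni is living and takes 2/9.

Deepa 1/3; Falguni 2/9; Hemant 1/9; Kavita 1/9; Lakshmi 1/9; Sarita 1/9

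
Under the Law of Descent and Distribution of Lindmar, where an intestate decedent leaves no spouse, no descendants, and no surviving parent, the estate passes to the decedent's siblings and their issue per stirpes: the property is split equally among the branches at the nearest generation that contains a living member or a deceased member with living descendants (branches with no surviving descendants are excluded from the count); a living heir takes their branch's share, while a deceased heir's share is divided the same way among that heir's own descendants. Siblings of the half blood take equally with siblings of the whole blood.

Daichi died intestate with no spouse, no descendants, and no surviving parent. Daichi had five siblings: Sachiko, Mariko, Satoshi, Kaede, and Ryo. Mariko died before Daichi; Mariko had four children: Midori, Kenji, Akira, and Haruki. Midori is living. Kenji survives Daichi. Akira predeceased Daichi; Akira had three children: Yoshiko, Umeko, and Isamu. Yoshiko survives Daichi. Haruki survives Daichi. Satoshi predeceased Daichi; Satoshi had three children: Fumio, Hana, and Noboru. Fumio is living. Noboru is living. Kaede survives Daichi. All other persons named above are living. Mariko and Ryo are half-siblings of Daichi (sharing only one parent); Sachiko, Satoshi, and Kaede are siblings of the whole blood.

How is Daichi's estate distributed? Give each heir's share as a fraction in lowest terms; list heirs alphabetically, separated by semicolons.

Fumio 1/15; Hana 1/15; Haruki 1/20; Isamu 1/60; Kaede 1/5; Kenji 1/20; Midori 1/20; Noboru 1/15; Ryo 1/5; Sachiko 1/5; Umeko 1/60; Yoshiko 1/60

No spouse, descendants, or parent survives, so the estate passes to Daichi's siblings per stirpes.
Half-blood and whole-blood siblings take equally under the stated rule.
The estate is divided into 5 equal shares of 1/5 among Sachiko, Mariko, Satoshi, Kaede, Ryo.
Sachiko is living and takes 1/5.
Mariko predeceased; the 1/5 allotted to Mariko's branch passes to Mariko's issue by representation.
The 1/5 is divided into 4 equal shares of 1/20 among Midori, Kenji, Akira, Haruki.
Midori is living and takes 1/20.
Kenji is living and takes 1/20.
Akira predeceased; the 1/20 allotted to Akira's branch passes to Akira's issue by representation.
The 1/20 is divided into 3 equal shares of 1/60 among Yoshiko, Umeko, Isamu.
Yoshiko is living and takes 1/60.
Umeko is living and takes 1/60.
Isamu is living and takes 1/60.
Haruki is living and takes 1/20.
Satoshi predeceased; the 1/5 allotted to Satoshi's branch passes to Satoshi's issue by representation.
The 1/5 is divided into 3 equal shares of 1/15 among Fumio, Hana, Noboru.
Fumio is living and takes 1/15.
Hana is living and takes 1/15.
Noboru is living and takes 1/15.
Kaede is living and takes 1/5.
Ryo is living and takes 1/5.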